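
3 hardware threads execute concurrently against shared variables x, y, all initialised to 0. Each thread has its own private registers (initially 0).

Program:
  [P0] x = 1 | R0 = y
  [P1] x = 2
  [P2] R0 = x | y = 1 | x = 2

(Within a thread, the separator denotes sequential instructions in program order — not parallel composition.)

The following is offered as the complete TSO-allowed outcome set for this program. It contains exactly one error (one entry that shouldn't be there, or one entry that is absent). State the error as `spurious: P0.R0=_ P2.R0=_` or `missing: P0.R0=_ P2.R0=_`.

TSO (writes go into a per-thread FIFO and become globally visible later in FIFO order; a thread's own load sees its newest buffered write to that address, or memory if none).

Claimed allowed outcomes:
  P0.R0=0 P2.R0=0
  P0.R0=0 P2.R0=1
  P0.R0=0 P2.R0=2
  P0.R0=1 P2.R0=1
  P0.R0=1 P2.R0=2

outcome vector order: (P0.R0,P2.R0)
under TSO → <0 0>; <0 1>; <0 2>; <1 0>; <1 1>; <1 2>
TSO∖claimed = {<1 0>}

missing: P0.R0=1 P2.R0=0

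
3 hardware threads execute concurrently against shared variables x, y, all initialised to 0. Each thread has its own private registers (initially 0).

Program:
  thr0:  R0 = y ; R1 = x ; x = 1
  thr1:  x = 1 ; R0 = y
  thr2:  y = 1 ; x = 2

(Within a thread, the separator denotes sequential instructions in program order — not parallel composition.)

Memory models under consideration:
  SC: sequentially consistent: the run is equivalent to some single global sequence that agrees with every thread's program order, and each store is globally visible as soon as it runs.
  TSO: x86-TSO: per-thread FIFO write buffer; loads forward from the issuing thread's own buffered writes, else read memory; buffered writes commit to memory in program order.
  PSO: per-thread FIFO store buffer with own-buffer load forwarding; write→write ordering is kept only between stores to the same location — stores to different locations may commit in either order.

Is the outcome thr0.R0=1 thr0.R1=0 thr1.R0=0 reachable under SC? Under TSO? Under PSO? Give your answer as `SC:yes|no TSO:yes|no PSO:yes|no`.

SC:no TSO:yes PSO:yes

outcome vector order: (thr0.R0,thr0.R1,thr1.R0)
SC (11): 000; 001; 010; 011; 020; 021; 101; 110; 111; 120; 121
TSO (12): 000; 001; 010; 011; 020; 021; 100; 101; 110; 111; 120; 121
PSO (12): 000; 001; 010; 011; 020; 021; 100; 101; 110; 111; 120; 121
target 100 ∈ {TSO,PSO}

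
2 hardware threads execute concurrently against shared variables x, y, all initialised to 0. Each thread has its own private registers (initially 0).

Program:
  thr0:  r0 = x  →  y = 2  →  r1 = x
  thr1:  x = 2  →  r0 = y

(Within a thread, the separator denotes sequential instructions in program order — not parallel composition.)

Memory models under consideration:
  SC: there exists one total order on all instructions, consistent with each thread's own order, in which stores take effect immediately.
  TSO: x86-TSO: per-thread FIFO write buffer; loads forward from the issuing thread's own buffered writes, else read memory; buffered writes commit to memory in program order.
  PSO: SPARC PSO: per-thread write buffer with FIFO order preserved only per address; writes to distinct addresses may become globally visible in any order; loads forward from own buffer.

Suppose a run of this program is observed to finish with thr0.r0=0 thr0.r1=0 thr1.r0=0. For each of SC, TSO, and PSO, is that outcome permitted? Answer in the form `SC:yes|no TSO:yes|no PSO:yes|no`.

SC:no TSO:yes PSO:yes

outcome vector order: (thr0.r0,thr0.r1,thr1.r0)
under SC → 0/0/2, 0/2/0, 0/2/2, 2/2/0, 2/2/2
under TSO → 0/0/0, 0/0/2, 0/2/0, 0/2/2, 2/2/0, 2/2/2
under PSO → 0/0/0, 0/0/2, 0/2/0, 0/2/2, 2/2/0, 2/2/2
target 0/0/0 ∈ {TSO,PSO}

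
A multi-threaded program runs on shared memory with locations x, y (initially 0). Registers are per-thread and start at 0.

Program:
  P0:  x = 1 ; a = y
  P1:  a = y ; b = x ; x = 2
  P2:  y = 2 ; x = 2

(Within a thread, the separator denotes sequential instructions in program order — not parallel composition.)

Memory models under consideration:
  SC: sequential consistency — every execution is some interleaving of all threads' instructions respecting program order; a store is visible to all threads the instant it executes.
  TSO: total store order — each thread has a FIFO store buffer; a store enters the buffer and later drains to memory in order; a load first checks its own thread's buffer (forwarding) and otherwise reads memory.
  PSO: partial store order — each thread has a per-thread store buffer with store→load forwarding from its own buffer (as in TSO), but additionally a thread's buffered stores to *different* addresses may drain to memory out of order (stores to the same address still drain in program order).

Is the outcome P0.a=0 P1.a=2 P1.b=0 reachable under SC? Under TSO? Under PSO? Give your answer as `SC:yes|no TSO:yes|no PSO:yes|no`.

SC:no TSO:yes PSO:yes

outcome vector order: (P0.a,P1.a,P1.b)
SC: 11 outcomes — {<0 0 0>, <0 0 1>, <0 0 2>, <0 2 1>, <0 2 2>, <2 0 0>, <2 0 1>, <2 0 2>, <2 2 0>, <2 2 1>, <2 2 2>}
TSO: 12 outcomes — {<0 0 0>, <0 0 1>, <0 0 2>, <0 2 0>, <0 2 1>, <0 2 2>, <2 0 0>, <2 0 1>, <2 0 2>, <2 2 0>, <2 2 1>, <2 2 2>}
PSO: 12 outcomes — {<0 0 0>, <0 0 1>, <0 0 2>, <0 2 0>, <0 2 1>, <0 2 2>, <2 0 0>, <2 0 1>, <2 0 2>, <2 2 0>, <2 2 1>, <2 2 2>}
target <0 2 0> ∈ {TSO,PSO}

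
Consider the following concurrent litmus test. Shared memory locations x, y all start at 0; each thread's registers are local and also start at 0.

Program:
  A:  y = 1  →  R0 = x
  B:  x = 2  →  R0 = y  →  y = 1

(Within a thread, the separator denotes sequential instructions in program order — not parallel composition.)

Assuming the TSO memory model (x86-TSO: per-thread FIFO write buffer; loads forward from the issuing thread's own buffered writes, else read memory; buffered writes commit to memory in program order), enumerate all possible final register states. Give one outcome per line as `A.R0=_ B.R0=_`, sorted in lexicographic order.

A.R0=0 B.R0=0
A.R0=0 B.R0=1
A.R0=2 B.R0=0
A.R0=2 B.R0=1

outcome vector order: (A.R0,B.R0)
|TSO outcomes| = 4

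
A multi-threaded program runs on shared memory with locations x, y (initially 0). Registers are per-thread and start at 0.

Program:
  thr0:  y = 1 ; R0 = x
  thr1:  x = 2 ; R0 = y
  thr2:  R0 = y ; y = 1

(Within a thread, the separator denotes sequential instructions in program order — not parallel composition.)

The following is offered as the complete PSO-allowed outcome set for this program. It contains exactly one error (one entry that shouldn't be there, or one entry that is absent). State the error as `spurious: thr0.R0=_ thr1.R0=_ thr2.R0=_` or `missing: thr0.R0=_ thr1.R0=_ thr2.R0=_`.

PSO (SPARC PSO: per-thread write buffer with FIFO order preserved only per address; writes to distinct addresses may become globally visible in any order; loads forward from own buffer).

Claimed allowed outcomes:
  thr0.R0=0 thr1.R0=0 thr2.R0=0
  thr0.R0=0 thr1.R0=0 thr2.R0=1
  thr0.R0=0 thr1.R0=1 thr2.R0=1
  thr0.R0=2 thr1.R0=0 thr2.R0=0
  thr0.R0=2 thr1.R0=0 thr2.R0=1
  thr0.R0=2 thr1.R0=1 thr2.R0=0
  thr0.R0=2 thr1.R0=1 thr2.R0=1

outcome vector order: (thr0.R0,thr1.R0,thr2.R0)
PSO (8): (0,0,0); (0,0,1); (0,1,0); (0,1,1); (2,0,0); (2,0,1); (2,1,0); (2,1,1)
PSO∖claimed = {(0,1,0)}

missing: thr0.R0=0 thr1.R0=1 thr2.R0=0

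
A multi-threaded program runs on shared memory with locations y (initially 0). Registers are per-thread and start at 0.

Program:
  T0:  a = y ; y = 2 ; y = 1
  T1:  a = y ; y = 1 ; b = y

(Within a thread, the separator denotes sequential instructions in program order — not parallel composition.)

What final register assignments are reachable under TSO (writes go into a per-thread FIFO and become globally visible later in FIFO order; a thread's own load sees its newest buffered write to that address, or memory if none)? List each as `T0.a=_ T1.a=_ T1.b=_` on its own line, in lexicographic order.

outcome vector order: (T0.a,T1.a,T1.b)
|TSO outcomes| = 6

T0.a=0 T1.a=0 T1.b=1
T0.a=0 T1.a=0 T1.b=2
T0.a=0 T1.a=1 T1.b=1
T0.a=0 T1.a=2 T1.b=1
T0.a=1 T1.a=0 T1.b=1
T0.a=1 T1.a=0 T1.b=2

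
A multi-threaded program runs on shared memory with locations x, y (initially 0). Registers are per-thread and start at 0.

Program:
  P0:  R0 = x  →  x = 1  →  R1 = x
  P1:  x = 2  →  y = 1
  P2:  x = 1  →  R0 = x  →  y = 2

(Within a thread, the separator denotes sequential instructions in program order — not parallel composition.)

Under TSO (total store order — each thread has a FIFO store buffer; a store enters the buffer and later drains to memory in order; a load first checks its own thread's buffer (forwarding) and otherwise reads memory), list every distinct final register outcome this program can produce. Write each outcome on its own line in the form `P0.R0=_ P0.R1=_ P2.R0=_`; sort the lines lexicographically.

P0.R0=0 P0.R1=1 P2.R0=1
P0.R0=0 P0.R1=1 P2.R0=2
P0.R0=0 P0.R1=2 P2.R0=1
P0.R0=0 P0.R1=2 P2.R0=2
P0.R0=1 P0.R1=1 P2.R0=1
P0.R0=1 P0.R1=1 P2.R0=2
P0.R0=1 P0.R1=2 P2.R0=1
P0.R0=1 P0.R1=2 P2.R0=2
P0.R0=2 P0.R1=1 P2.R0=1
P0.R0=2 P0.R1=1 P2.R0=2

outcome vector order: (P0.R0,P0.R1,P2.R0)
|TSO outcomes| = 10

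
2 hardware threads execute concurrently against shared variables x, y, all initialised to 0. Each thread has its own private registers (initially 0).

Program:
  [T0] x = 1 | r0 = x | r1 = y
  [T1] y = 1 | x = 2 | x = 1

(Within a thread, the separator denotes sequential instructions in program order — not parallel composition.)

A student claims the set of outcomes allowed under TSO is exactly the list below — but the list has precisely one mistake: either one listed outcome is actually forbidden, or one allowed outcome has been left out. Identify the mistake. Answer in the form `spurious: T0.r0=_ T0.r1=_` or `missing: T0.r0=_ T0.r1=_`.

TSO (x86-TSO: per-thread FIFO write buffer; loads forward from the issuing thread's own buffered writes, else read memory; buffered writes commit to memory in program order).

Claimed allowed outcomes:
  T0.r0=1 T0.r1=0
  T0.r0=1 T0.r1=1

missing: T0.r0=2 T0.r1=1

outcome vector order: (T0.r0,T0.r1)
TSO (3): 10 11 21
TSO∖claimed = {21}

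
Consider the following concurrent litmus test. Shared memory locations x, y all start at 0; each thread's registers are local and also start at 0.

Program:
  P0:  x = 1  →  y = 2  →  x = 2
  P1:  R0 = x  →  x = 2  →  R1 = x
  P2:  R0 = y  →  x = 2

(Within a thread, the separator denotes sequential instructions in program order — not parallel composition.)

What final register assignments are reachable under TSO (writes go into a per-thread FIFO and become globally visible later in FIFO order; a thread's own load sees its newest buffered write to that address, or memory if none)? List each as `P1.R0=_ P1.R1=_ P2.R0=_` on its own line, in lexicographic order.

P1.R0=0 P1.R1=1 P2.R0=0
P1.R0=0 P1.R1=1 P2.R0=2
P1.R0=0 P1.R1=2 P2.R0=0
P1.R0=0 P1.R1=2 P2.R0=2
P1.R0=1 P1.R1=2 P2.R0=0
P1.R0=1 P1.R1=2 P2.R0=2
P1.R0=2 P1.R1=1 P2.R0=0
P1.R0=2 P1.R1=2 P2.R0=0
P1.R0=2 P1.R1=2 P2.R0=2

outcome vector order: (P1.R0,P1.R1,P2.R0)
|TSO outcomes| = 9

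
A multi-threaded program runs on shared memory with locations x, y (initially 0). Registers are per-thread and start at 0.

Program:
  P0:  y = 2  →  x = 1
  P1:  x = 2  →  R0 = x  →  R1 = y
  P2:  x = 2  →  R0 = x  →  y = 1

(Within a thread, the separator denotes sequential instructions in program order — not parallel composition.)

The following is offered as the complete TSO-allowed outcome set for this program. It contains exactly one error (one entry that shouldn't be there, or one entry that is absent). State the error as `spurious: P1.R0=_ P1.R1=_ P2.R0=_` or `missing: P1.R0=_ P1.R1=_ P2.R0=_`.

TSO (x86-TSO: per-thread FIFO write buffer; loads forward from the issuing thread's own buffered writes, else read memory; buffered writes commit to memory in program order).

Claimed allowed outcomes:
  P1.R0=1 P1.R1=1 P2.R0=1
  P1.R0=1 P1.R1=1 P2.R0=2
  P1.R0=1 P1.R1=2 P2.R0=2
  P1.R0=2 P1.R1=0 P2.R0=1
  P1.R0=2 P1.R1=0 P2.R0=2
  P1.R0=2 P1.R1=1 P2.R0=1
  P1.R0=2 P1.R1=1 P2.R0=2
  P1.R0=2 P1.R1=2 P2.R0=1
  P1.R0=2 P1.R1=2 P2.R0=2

outcome vector order: (P1.R0,P1.R1,P2.R0)
[TSO] allowed = {(1,1,1) (1,1,2) (1,2,1) (1,2,2) (2,0,1) (2,0,2) (2,1,1) (2,1,2) (2,2,1) (2,2,2)}
TSO∖claimed = {(1,2,1)}

missing: P1.R0=1 P1.R1=2 P2.R0=1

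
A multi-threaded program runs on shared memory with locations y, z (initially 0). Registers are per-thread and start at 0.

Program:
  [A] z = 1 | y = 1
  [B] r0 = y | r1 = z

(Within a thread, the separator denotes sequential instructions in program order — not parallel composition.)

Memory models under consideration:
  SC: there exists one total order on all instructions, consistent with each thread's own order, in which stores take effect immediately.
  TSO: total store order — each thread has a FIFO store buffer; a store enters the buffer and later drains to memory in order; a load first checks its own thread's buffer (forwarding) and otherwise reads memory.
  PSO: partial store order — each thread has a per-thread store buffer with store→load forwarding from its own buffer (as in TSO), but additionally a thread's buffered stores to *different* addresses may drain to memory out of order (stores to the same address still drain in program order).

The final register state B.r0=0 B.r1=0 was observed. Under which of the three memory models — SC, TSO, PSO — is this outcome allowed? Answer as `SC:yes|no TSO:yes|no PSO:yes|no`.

SC:yes TSO:yes PSO:yes

outcome vector order: (B.r0,B.r1)
[SC] allowed = {00; 01; 11}
[TSO] allowed = {00; 01; 11}
[PSO] allowed = {00; 01; 10; 11}
target 00 ∈ {SC,TSO,PSO}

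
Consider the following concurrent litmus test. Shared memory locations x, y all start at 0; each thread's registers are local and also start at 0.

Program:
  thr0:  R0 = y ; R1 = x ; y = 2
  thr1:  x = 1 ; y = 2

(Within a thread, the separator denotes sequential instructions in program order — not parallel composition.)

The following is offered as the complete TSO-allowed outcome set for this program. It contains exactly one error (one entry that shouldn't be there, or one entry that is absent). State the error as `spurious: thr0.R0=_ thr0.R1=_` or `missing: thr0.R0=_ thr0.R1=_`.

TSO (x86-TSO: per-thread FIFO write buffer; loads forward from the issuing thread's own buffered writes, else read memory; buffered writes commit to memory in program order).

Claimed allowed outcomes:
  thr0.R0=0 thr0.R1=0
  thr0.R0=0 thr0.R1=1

missing: thr0.R0=2 thr0.R1=1

outcome vector order: (thr0.R0,thr0.R1)
[TSO] allowed = {0/0 0/1 2/1}
TSO∖claimed = {2/1}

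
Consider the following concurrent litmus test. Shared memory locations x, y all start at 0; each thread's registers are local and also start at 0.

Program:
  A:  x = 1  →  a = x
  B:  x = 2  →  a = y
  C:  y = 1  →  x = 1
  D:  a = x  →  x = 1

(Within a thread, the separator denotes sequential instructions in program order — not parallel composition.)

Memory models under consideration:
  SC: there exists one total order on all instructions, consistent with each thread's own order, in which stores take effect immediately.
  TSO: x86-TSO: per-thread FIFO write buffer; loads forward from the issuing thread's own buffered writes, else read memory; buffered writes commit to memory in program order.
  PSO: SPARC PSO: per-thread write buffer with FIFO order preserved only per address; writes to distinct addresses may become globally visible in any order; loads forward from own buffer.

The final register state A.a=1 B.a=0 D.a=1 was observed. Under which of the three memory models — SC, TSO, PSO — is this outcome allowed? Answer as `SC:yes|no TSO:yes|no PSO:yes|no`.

outcome vector order: (A.a,B.a,D.a)
SC (12): <1 0 0>; <1 0 1>; <1 0 2>; <1 1 0>; <1 1 1>; <1 1 2>; <2 0 0>; <2 0 1>; <2 0 2>; <2 1 0>; <2 1 1>; <2 1 2>
TSO (12): <1 0 0>; <1 0 1>; <1 0 2>; <1 1 0>; <1 1 1>; <1 1 2>; <2 0 0>; <2 0 1>; <2 0 2>; <2 1 0>; <2 1 1>; <2 1 2>
PSO (12): <1 0 0>; <1 0 1>; <1 0 2>; <1 1 0>; <1 1 1>; <1 1 2>; <2 0 0>; <2 0 1>; <2 0 2>; <2 1 0>; <2 1 1>; <2 1 2>
target <1 0 1> ∈ {SC,TSO,PSO}

SC:yes TSO:yes PSO:yes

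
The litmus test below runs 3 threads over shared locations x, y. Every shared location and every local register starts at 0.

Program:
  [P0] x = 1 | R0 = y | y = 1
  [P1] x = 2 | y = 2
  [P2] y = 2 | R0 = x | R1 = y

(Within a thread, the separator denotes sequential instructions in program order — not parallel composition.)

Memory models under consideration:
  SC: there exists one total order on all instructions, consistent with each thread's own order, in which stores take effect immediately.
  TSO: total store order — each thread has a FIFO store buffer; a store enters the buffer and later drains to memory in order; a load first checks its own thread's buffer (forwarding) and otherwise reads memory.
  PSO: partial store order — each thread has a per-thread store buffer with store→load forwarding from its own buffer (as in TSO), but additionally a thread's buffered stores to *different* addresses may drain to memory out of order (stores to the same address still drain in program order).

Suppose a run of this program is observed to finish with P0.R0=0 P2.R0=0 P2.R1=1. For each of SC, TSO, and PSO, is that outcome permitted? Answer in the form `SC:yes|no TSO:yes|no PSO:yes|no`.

SC:no TSO:yes PSO:yes

outcome vector order: (P0.R0,P2.R0,P2.R1)
SC (10): <0 1 1>, <0 1 2>, <0 2 1>, <0 2 2>, <2 0 1>, <2 0 2>, <2 1 1>, <2 1 2>, <2 2 1>, <2 2 2>
TSO (12): <0 0 1>, <0 0 2>, <0 1 1>, <0 1 2>, <0 2 1>, <0 2 2>, <2 0 1>, <2 0 2>, <2 1 1>, <2 1 2>, <2 2 1>, <2 2 2>
PSO (12): <0 0 1>, <0 0 2>, <0 1 1>, <0 1 2>, <0 2 1>, <0 2 2>, <2 0 1>, <2 0 2>, <2 1 1>, <2 1 2>, <2 2 1>, <2 2 2>
target <0 0 1> ∈ {TSO,PSO}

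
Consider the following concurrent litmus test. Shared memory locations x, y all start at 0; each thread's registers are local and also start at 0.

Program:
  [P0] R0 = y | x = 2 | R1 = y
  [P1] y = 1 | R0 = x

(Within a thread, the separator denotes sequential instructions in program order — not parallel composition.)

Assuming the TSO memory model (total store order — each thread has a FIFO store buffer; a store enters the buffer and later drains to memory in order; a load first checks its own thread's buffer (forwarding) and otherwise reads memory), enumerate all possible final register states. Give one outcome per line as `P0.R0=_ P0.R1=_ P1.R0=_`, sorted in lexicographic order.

P0.R0=0 P0.R1=0 P1.R0=0
P0.R0=0 P0.R1=0 P1.R0=2
P0.R0=0 P0.R1=1 P1.R0=0
P0.R0=0 P0.R1=1 P1.R0=2
P0.R0=1 P0.R1=1 P1.R0=0
P0.R0=1 P0.R1=1 P1.R0=2

outcome vector order: (P0.R0,P0.R1,P1.R0)
|TSO outcomes| = 6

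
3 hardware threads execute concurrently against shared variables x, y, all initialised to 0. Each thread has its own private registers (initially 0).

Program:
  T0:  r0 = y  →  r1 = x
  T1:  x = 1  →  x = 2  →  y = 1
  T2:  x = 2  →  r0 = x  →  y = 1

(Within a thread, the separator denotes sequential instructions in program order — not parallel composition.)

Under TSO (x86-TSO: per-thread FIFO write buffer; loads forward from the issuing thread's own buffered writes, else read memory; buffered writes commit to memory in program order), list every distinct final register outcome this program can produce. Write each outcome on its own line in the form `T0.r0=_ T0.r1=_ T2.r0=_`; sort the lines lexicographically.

T0.r0=0 T0.r1=0 T2.r0=1
T0.r0=0 T0.r1=0 T2.r0=2
T0.r0=0 T0.r1=1 T2.r0=1
T0.r0=0 T0.r1=1 T2.r0=2
T0.r0=0 T0.r1=2 T2.r0=1
T0.r0=0 T0.r1=2 T2.r0=2
T0.r0=1 T0.r1=1 T2.r0=1
T0.r0=1 T0.r1=1 T2.r0=2
T0.r0=1 T0.r1=2 T2.r0=1
T0.r0=1 T0.r1=2 T2.r0=2

outcome vector order: (T0.r0,T0.r1,T2.r0)
|TSO outcomes| = 10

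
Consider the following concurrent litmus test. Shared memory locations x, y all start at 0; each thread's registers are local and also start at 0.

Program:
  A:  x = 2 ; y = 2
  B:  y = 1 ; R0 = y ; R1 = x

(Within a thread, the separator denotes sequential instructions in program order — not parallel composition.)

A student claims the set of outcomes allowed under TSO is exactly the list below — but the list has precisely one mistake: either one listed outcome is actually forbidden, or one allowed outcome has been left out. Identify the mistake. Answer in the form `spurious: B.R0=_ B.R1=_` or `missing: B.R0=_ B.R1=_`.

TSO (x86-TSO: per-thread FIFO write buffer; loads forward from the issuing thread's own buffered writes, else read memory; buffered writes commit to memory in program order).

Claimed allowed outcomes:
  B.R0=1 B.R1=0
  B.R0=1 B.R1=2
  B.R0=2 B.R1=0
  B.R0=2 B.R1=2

outcome vector order: (B.R0,B.R1)
[TSO] allowed = {<1 0> <1 2> <2 2>}
claimed∖TSO = {<2 0>}

spurious: B.R0=2 B.R1=0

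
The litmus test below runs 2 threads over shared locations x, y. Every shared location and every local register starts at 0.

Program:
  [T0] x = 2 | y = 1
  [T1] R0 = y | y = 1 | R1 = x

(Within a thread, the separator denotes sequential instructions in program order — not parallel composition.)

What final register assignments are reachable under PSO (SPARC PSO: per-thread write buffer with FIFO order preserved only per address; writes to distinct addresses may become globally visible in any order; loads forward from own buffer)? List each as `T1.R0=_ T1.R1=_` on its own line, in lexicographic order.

T1.R0=0 T1.R1=0
T1.R0=0 T1.R1=2
T1.R0=1 T1.R1=0
T1.R0=1 T1.R1=2

outcome vector order: (T1.R0,T1.R1)
|PSO outcomes| = 4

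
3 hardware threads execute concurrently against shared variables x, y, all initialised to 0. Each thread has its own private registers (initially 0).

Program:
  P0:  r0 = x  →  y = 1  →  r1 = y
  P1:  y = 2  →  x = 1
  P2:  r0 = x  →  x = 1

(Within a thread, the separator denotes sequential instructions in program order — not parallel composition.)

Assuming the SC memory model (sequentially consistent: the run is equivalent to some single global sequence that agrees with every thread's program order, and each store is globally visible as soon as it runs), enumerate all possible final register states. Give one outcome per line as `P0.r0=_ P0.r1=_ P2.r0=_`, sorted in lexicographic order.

P0.r0=0 P0.r1=1 P2.r0=0
P0.r0=0 P0.r1=1 P2.r0=1
P0.r0=0 P0.r1=2 P2.r0=0
P0.r0=0 P0.r1=2 P2.r0=1
P0.r0=1 P0.r1=1 P2.r0=0
P0.r0=1 P0.r1=1 P2.r0=1
P0.r0=1 P0.r1=2 P2.r0=0

outcome vector order: (P0.r0,P0.r1,P2.r0)
|SC outcomes| = 7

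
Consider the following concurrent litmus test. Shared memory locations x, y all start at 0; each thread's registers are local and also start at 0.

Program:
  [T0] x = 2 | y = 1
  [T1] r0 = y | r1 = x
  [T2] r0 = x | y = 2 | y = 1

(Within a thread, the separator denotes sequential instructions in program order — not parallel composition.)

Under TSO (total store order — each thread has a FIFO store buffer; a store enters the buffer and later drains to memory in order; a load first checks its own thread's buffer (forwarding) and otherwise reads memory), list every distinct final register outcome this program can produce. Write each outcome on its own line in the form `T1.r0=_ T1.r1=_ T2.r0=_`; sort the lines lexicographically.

outcome vector order: (T1.r0,T1.r1,T2.r0)
|TSO outcomes| = 10

T1.r0=0 T1.r1=0 T2.r0=0
T1.r0=0 T1.r1=0 T2.r0=2
T1.r0=0 T1.r1=2 T2.r0=0
T1.r0=0 T1.r1=2 T2.r0=2
T1.r0=1 T1.r1=0 T2.r0=0
T1.r0=1 T1.r1=2 T2.r0=0
T1.r0=1 T1.r1=2 T2.r0=2
T1.r0=2 T1.r1=0 T2.r0=0
T1.r0=2 T1.r1=2 T2.r0=0
T1.r0=2 T1.r1=2 T2.r0=2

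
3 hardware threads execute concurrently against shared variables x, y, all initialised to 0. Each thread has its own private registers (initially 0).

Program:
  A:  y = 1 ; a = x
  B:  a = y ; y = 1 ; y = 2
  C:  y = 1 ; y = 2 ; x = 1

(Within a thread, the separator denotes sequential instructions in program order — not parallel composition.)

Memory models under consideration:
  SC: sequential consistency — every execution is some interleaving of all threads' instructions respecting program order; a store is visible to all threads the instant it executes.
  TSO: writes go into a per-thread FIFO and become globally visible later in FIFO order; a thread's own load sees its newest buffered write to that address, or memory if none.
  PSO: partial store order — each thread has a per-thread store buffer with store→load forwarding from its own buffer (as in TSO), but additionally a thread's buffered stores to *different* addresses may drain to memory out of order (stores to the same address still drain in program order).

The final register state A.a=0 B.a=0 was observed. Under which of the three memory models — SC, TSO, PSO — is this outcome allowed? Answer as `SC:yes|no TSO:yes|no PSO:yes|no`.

SC:yes TSO:yes PSO:yes

outcome vector order: (A.a,B.a)
[SC] allowed = {00 01 02 10 11 12}
[TSO] allowed = {00 01 02 10 11 12}
[PSO] allowed = {00 01 02 10 11 12}
target 00 ∈ {SC,TSO,PSO}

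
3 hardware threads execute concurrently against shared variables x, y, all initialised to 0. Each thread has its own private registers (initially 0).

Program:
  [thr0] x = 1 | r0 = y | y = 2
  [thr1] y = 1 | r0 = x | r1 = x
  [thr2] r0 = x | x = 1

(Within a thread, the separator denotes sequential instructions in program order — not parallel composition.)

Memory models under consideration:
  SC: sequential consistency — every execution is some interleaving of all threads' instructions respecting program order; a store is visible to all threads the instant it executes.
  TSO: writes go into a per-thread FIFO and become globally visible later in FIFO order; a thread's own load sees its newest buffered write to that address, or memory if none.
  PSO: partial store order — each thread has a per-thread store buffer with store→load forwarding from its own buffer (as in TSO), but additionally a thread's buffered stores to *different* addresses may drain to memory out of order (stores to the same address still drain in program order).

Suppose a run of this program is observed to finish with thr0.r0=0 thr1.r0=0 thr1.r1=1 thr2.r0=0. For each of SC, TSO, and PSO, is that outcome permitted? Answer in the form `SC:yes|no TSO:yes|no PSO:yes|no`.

outcome vector order: (thr0.r0,thr1.r0,thr1.r1,thr2.r0)
[SC] allowed = {(0,1,1,0), (0,1,1,1), (1,0,0,0), (1,0,0,1), (1,0,1,0), (1,0,1,1), (1,1,1,0), (1,1,1,1)}
[TSO] allowed = {(0,0,0,0), (0,0,0,1), (0,0,1,0), (0,0,1,1), (0,1,1,0), (0,1,1,1), (1,0,0,0), (1,0,0,1), (1,0,1,0), (1,0,1,1), (1,1,1,0), (1,1,1,1)}
[PSO] allowed = {(0,0,0,0), (0,0,0,1), (0,0,1,0), (0,0,1,1), (0,1,1,0), (0,1,1,1), (1,0,0,0), (1,0,0,1), (1,0,1,0), (1,0,1,1), (1,1,1,0), (1,1,1,1)}
target (0,0,1,0) ∈ {TSO,PSO}

SC:no TSO:yes PSO:yes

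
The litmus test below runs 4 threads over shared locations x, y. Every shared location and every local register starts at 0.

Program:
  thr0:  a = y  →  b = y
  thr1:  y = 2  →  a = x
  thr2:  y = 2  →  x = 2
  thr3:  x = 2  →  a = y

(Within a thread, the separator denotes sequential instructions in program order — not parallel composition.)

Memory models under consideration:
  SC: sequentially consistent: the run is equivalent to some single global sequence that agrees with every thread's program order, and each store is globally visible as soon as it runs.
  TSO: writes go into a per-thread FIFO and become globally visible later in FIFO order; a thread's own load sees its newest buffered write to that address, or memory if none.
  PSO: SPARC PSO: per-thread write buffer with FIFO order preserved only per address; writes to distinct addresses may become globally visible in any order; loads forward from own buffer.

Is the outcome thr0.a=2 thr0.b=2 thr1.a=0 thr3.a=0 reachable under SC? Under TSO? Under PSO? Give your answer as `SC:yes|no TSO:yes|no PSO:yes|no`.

SC:no TSO:yes PSO:yes

outcome vector order: (thr0.a,thr0.b,thr1.a,thr3.a)
SC (9): 0/0/0/2 0/0/2/0 0/0/2/2 0/2/0/2 0/2/2/0 0/2/2/2 2/2/0/2 2/2/2/0 2/2/2/2
TSO (12): 0/0/0/0 0/0/0/2 0/0/2/0 0/0/2/2 0/2/0/0 0/2/0/2 0/2/2/0 0/2/2/2 2/2/0/0 2/2/0/2 2/2/2/0 2/2/2/2
PSO (12): 0/0/0/0 0/0/0/2 0/0/2/0 0/0/2/2 0/2/0/0 0/2/0/2 0/2/2/0 0/2/2/2 2/2/0/0 2/2/0/2 2/2/2/0 2/2/2/2
target 2/2/0/0 ∈ {TSO,PSO}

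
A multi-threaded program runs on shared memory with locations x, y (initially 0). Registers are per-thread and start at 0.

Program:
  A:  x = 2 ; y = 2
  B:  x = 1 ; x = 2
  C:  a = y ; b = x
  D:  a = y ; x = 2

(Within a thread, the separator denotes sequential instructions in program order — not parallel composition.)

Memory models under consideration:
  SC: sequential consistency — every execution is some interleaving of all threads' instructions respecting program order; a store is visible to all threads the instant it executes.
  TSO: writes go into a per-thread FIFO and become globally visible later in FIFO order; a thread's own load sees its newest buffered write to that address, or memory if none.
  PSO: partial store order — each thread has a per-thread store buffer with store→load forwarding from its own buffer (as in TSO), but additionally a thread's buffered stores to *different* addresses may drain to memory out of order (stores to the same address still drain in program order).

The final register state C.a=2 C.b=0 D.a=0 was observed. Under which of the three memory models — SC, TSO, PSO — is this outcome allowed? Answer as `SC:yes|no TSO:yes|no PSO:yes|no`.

SC:no TSO:no PSO:yes

outcome vector order: (C.a,C.b,D.a)
SC (10): <0 0 0> <0 0 2> <0 1 0> <0 1 2> <0 2 0> <0 2 2> <2 1 0> <2 1 2> <2 2 0> <2 2 2>
TSO (10): <0 0 0> <0 0 2> <0 1 0> <0 1 2> <0 2 0> <0 2 2> <2 1 0> <2 1 2> <2 2 0> <2 2 2>
PSO (12): <0 0 0> <0 0 2> <0 1 0> <0 1 2> <0 2 0> <0 2 2> <2 0 0> <2 0 2> <2 1 0> <2 1 2> <2 2 0> <2 2 2>
target <2 0 0> ∈ {PSO}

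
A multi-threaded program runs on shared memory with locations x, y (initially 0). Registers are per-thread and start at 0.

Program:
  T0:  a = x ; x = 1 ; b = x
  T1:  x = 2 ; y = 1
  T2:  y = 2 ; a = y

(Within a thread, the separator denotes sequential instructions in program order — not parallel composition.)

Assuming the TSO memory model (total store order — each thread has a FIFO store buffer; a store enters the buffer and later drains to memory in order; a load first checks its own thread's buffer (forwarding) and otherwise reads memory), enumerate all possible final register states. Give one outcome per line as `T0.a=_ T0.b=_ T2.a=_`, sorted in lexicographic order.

T0.a=0 T0.b=1 T2.a=1
T0.a=0 T0.b=1 T2.a=2
T0.a=0 T0.b=2 T2.a=1
T0.a=0 T0.b=2 T2.a=2
T0.a=2 T0.b=1 T2.a=1
T0.a=2 T0.b=1 T2.a=2

outcome vector order: (T0.a,T0.b,T2.a)
|TSO outcomes| = 6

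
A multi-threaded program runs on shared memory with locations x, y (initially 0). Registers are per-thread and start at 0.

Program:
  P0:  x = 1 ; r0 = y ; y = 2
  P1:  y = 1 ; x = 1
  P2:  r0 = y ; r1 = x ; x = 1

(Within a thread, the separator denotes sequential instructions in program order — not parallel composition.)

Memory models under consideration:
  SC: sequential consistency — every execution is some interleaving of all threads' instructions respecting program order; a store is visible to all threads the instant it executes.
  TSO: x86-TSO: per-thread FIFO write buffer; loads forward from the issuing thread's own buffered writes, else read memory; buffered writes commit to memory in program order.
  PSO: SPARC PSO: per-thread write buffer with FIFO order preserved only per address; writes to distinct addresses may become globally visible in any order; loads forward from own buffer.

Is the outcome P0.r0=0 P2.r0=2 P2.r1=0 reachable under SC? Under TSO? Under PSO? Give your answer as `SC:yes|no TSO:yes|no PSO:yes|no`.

outcome vector order: (P0.r0,P2.r0,P2.r1)
[SC] allowed = {(0,0,0); (0,0,1); (0,1,1); (0,2,1); (1,0,0); (1,0,1); (1,1,0); (1,1,1); (1,2,1)}
[TSO] allowed = {(0,0,0); (0,0,1); (0,1,0); (0,1,1); (0,2,1); (1,0,0); (1,0,1); (1,1,0); (1,1,1); (1,2,1)}
[PSO] allowed = {(0,0,0); (0,0,1); (0,1,0); (0,1,1); (0,2,0); (0,2,1); (1,0,0); (1,0,1); (1,1,0); (1,1,1); (1,2,0); (1,2,1)}
target (0,2,0) ∈ {PSO}

SC:no TSO:no PSO:yes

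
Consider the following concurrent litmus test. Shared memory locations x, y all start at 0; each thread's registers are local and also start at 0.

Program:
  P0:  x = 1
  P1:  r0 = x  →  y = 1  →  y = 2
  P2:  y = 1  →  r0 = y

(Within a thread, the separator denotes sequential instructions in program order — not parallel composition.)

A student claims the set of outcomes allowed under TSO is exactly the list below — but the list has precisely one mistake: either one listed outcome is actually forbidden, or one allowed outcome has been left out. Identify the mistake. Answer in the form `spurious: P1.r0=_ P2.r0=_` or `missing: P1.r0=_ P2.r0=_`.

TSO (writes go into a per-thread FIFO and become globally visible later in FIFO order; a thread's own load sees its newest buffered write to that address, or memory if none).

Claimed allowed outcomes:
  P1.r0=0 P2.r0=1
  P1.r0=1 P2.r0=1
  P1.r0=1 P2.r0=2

outcome vector order: (P1.r0,P2.r0)
under TSO → 01; 02; 11; 12
TSO∖claimed = {02}

missing: P1.r0=0 P2.r0=2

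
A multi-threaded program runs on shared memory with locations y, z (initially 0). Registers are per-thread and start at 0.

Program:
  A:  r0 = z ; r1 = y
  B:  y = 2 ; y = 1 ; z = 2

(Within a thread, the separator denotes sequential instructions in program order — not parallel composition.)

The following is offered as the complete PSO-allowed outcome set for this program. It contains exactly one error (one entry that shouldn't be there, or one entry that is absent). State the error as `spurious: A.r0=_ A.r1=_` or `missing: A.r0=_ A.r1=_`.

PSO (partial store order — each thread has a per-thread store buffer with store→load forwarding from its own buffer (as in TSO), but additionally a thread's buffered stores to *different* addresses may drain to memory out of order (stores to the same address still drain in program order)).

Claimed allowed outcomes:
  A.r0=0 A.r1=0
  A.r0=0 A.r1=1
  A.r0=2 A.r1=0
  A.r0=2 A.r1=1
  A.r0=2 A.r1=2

outcome vector order: (A.r0,A.r1)
under PSO → (0,0), (0,1), (0,2), (2,0), (2,1), (2,2)
PSO∖claimed = {(0,2)}

missing: A.r0=0 A.r1=2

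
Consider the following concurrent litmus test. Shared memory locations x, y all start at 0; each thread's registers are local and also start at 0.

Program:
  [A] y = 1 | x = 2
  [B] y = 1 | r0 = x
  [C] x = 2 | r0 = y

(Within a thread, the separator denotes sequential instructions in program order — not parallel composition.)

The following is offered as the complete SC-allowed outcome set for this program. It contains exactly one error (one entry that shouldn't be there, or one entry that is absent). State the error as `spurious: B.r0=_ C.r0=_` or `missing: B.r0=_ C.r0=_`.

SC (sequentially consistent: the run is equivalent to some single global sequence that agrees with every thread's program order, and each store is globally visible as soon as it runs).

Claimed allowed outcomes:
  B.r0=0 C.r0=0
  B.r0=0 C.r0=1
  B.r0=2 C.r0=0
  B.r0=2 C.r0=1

spurious: B.r0=0 C.r0=0

outcome vector order: (B.r0,C.r0)
under SC → 01 20 21
claimed∖SC = {00}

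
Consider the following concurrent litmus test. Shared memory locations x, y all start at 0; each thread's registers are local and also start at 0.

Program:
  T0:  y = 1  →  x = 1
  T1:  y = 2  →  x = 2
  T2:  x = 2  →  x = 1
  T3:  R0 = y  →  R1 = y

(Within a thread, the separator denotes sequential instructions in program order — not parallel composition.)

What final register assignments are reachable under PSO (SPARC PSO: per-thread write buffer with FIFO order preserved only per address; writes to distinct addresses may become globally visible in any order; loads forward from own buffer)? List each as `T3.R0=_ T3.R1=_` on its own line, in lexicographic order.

T3.R0=0 T3.R1=0
T3.R0=0 T3.R1=1
T3.R0=0 T3.R1=2
T3.R0=1 T3.R1=1
T3.R0=1 T3.R1=2
T3.R0=2 T3.R1=1
T3.R0=2 T3.R1=2

outcome vector order: (T3.R0,T3.R1)
|PSO outcomes| = 7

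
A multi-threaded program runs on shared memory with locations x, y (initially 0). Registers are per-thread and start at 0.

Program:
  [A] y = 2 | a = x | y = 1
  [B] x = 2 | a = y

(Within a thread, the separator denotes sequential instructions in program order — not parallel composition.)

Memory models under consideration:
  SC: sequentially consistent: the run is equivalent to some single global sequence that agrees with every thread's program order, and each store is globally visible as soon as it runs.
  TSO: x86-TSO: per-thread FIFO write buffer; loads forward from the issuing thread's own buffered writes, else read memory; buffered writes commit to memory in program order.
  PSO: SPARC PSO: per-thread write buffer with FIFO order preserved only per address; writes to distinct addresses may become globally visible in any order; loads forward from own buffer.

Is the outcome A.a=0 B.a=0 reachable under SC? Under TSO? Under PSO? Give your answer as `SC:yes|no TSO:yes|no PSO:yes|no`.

SC:no TSO:yes PSO:yes

outcome vector order: (A.a,B.a)
SC: 5 outcomes — {(0,1) (0,2) (2,0) (2,1) (2,2)}
TSO: 6 outcomes — {(0,0) (0,1) (0,2) (2,0) (2,1) (2,2)}
PSO: 6 outcomes — {(0,0) (0,1) (0,2) (2,0) (2,1) (2,2)}
target (0,0) ∈ {TSO,PSO}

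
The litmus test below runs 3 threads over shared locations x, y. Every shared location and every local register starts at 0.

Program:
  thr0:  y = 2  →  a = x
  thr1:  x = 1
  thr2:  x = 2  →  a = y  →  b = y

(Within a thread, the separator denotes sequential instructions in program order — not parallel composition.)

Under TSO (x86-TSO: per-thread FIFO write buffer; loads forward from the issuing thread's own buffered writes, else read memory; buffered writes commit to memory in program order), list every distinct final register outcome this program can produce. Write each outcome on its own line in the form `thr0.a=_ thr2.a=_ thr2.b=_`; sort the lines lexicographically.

outcome vector order: (thr0.a,thr2.a,thr2.b)
|TSO outcomes| = 9

thr0.a=0 thr2.a=0 thr2.b=0
thr0.a=0 thr2.a=0 thr2.b=2
thr0.a=0 thr2.a=2 thr2.b=2
thr0.a=1 thr2.a=0 thr2.b=0
thr0.a=1 thr2.a=0 thr2.b=2
thr0.a=1 thr2.a=2 thr2.b=2
thr0.a=2 thr2.a=0 thr2.b=0
thr0.a=2 thr2.a=0 thr2.b=2
thr0.a=2 thr2.a=2 thr2.b=2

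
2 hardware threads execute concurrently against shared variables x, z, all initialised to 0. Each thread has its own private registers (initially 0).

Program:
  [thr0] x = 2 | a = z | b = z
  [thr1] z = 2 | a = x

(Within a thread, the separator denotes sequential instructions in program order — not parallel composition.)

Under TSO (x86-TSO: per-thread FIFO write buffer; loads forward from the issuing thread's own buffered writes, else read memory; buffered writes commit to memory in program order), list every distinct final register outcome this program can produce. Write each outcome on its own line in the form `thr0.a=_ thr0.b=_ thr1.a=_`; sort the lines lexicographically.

outcome vector order: (thr0.a,thr0.b,thr1.a)
|TSO outcomes| = 6

thr0.a=0 thr0.b=0 thr1.a=0
thr0.a=0 thr0.b=0 thr1.a=2
thr0.a=0 thr0.b=2 thr1.a=0
thr0.a=0 thr0.b=2 thr1.a=2
thr0.a=2 thr0.b=2 thr1.a=0
thr0.a=2 thr0.b=2 thr1.a=2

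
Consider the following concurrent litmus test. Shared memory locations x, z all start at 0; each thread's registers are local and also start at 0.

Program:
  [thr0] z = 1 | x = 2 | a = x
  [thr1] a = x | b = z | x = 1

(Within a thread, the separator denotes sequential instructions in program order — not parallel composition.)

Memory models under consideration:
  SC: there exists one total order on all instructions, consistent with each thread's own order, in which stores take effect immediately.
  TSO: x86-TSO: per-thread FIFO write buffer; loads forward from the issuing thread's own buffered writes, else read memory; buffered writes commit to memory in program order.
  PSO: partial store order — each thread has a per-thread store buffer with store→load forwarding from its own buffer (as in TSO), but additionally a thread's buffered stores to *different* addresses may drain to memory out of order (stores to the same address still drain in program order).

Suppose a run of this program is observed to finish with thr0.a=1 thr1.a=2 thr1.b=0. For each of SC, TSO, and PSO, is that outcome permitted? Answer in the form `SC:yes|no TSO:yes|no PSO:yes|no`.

outcome vector order: (thr0.a,thr1.a,thr1.b)
SC: 6 outcomes — {1/0/0, 1/0/1, 1/2/1, 2/0/0, 2/0/1, 2/2/1}
TSO: 6 outcomes — {1/0/0, 1/0/1, 1/2/1, 2/0/0, 2/0/1, 2/2/1}
PSO: 8 outcomes — {1/0/0, 1/0/1, 1/2/0, 1/2/1, 2/0/0, 2/0/1, 2/2/0, 2/2/1}
target 1/2/0 ∈ {PSO}

SC:no TSO:no PSO:yes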